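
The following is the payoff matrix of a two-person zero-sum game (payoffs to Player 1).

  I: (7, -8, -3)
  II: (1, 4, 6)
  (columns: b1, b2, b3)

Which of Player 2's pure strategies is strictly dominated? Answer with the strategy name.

b3

b2 holds Player 1's payoff strictly below b3 in every row: -8 < -3, 4 < 6.
So b3 is strictly dominated for Player 2.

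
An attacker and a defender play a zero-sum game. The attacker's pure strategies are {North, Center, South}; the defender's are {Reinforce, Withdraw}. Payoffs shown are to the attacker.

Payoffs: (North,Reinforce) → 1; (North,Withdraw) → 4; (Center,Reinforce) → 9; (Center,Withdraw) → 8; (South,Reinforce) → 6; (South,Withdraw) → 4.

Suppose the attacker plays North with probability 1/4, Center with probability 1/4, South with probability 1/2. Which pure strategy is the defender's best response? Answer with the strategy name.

If the defender plays Reinforce, the attacker's expected payoff is (1/4)·1 + (1/4)·9 + (1/2)·6 = 11/2.
If the defender plays Withdraw, the attacker's expected payoff is (1/4)·4 + (1/4)·8 + (1/2)·4 = 5.
The defender minimizes the attacker's payoff; the smallest is 5, so the best response is Withdraw.

Withdraw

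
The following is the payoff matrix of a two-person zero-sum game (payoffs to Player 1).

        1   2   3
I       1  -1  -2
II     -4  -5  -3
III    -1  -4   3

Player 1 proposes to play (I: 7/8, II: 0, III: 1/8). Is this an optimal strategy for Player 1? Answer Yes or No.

Against 1 this mix gives (7/8)·1 + (1/8)·(-1) = 3/4.
Against 2 this mix gives (7/8)·(-1) + (1/8)·(-4) = -11/8.
Against 3 this mix gives (7/8)·(-2) + (1/8)·3 = -11/8.
All of Player 2's active replies (2, 3) yield -11/8, and no column does worse for Player 1. The mix makes Player 2 indifferent and guarantees -11/8, so it is optimal.

Yes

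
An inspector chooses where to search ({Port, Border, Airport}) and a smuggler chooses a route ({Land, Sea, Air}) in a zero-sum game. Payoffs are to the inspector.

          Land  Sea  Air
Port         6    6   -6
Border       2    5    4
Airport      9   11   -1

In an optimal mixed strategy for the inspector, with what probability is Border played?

Row minima: Port → -6, Border → 2, Airport → -1; maximin = 2.
Column maxima: Land → 9, Sea → 11, Air → 4; minimax = 4.
2 ≠ 4, so there is no saddle point; optimal play is mixed.
Port is strictly dominated by Airport, so the inspector never plays it.
With Port eliminated, Sea is strictly dominated by Land (it gives the inspector strictly more in every remaining row), so the smuggler never plays it.
On the remaining 2×2 (Border, Airport vs Land, Air):
Let the inspector play Border with probability p. Expected payoff against Land: 2p + 9(1−p) = −7p + 9; against Air: 4p + (-1)(1−p) = 5p − 1.
Setting these equal: −7p + 9 = 5p − 1 ⇒ −12p = -10 ⇒ p = 5/6, and the value is (-7)·(5/6) + 9 = 19/6.
For the smuggler: with q = P(Land), equating Border's and Airport's payoffs gives −2q + 4 = 10q − 1 ⇒ q = 5/12.

5/6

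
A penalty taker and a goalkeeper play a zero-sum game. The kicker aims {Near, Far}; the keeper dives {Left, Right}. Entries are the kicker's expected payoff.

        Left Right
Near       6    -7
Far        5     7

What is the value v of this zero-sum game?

77/15

Row minima: Near → -7, Far → 5; maximin = 5.
Column maxima: Left → 6, Right → 7; minimax = 6.
5 ≠ 6, so there is no saddle point; optimal play is mixed.
Let the kicker play Near with probability p. Expected payoff against Left: 6p + 5(1−p) = p + 5; against Right: (-7)p + 7(1−p) = −14p + 7.
Setting these equal: p + 5 = −14p + 7 ⇒ 15p = 2 ⇒ p = 2/15, and the value is (1)·(2/15) + 5 = 77/15.
For the keeper: with q = P(Left), equating Near's and Far's payoffs gives 13q − 7 = −2q + 7 ⇒ q = 14/15.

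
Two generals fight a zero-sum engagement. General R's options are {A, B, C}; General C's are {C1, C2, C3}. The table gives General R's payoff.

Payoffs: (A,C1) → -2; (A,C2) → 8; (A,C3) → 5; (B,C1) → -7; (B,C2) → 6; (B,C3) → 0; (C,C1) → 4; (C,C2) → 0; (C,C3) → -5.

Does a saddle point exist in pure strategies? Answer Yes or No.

No

Row minima: A → -2, B → -7, C → -5; maximin = -2.
Column maxima: C1 → 4, C2 → 8, C3 → 5; minimax = 4.
-2 ≠ 4, so no pure-strategy equilibrium exists.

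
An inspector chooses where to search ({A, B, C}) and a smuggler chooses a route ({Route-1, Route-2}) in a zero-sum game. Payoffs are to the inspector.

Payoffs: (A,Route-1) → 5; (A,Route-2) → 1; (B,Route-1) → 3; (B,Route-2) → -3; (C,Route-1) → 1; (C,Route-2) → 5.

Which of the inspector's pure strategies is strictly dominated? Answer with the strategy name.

A gives a strictly higher payoff than B against every column: 5 > 3, 1 > -3.
So B is strictly dominated and the inspector never plays it.

B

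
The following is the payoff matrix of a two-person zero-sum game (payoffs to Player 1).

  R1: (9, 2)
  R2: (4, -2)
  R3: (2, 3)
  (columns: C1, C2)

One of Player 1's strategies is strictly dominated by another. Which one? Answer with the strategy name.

R2

R1 gives a strictly higher payoff than R2 against every column: 9 > 4, 2 > -2.
So R2 is strictly dominated and Player 1 never plays it.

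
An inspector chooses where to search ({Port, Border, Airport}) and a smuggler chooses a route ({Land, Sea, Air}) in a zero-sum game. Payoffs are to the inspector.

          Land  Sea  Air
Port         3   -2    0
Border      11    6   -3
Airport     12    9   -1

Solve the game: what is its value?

Row minima: Port → -2, Border → -3, Airport → -1; maximin = -1.
Column maxima: Land → 12, Sea → 9, Air → 0; minimax = 0.
-1 ≠ 0, so there is no saddle point; optimal play is mixed.
Border is strictly dominated by Airport, so the inspector never plays it.
Land is strictly dominated by Sea (it gives the inspector strictly more in every row), so the smuggler never plays it.
On the remaining 2×2 (Port, Airport vs Sea, Air):
Let the inspector play Port with probability p. Expected payoff against Sea: (-2)p + 9(1−p) = −11p + 9; against Air: 0p + (-1)(1−p) = p − 1.
Setting these equal: −11p + 9 = p − 1 ⇒ −12p = -10 ⇒ p = 5/6, and the value is (-11)·(5/6) + 9 = -1/6.
For the smuggler: with q = P(Sea), equating Port's and Airport's payoffs gives −2q = 10q − 1 ⇒ q = 1/12.

-1/6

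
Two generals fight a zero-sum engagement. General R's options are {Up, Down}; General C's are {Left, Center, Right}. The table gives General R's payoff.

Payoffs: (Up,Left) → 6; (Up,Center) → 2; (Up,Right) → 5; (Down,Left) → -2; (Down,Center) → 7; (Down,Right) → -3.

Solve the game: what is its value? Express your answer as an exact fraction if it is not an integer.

Row minima: Up → 2, Down → -3; maximin = 2.
Column maxima: Left → 6, Center → 7, Right → 5; minimax = 5.
2 ≠ 5, so there is no saddle point; optimal play is mixed.
Left is strictly dominated by Right (it gives General R strictly more in every row), so General C never plays it.
On the remaining 2×2 (Up, Down vs Center, Right):
Let General R play Up with probability p. Expected payoff against Center: 2p + 7(1−p) = −5p + 7; against Right: 5p + (-3)(1−p) = 8p − 3.
Setting these equal: −5p + 7 = 8p − 3 ⇒ −13p = -10 ⇒ p = 10/13, and the value is (-5)·(10/13) + 7 = 41/13.
For General C: with q = P(Center), equating Up's and Down's payoffs gives −3q + 5 = 10q − 3 ⇒ q = 8/13.

41/13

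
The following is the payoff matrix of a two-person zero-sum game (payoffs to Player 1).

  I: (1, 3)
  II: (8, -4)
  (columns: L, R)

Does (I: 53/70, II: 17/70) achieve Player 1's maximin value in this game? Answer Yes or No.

Against L this mix gives (53/70)·1 + (17/70)·8 = 27/10.
Against R this mix gives (53/70)·3 + (17/70)·(-4) = 13/10.
Player 2 will play R, holding Player 1 to 13/10. Shifting weight toward the row that does better against R would raise this floor (the equalizing mix achieves 2 against both R and L), so the proposed strategy is not optimal.

No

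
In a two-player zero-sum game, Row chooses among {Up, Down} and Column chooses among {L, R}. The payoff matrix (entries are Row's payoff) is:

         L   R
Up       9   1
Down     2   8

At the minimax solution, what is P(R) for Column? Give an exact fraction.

Row minima: Up → 1, Down → 2; maximin = 2.
Column maxima: L → 9, R → 8; minimax = 8.
2 ≠ 8, so there is no saddle point; optimal play is mixed.
Let Row play Up with probability p. Expected payoff against L: 9p + 2(1−p) = 7p + 2; against R: 1p + 8(1−p) = −7p + 8.
Setting these equal: 7p + 2 = −7p + 8 ⇒ 14p = 6 ⇒ p = 3/7, and the value is (7)·(3/7) + 2 = 5.
For Column: with q = P(L), equating Up's and Down's payoffs gives 8q + 1 = −6q + 8 ⇒ q = 1/2.

1/2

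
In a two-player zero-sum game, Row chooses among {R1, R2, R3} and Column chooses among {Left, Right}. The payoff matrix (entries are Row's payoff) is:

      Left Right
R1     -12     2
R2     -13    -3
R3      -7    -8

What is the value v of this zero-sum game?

Row minima: R1 → -12, R2 → -13, R3 → -8; maximin = -8.
Column maxima: Left → -7, Right → 2; minimax = -7.
-8 ≠ -7, so there is no saddle point; optimal play is mixed.
R2 is strictly dominated by R1, so Row never plays it.
On the remaining 2×2 (R1, R3 vs Left, Right):
Let Row play R1 with probability p. Expected payoff against Left: (-12)p + (-7)(1−p) = −5p − 7; against Right: 2p + (-8)(1−p) = 10p − 8.
Setting these equal: −5p − 7 = 10p − 8 ⇒ −15p = -1 ⇒ p = 1/15, and the value is (-5)·(1/15) − 7 = -22/3.
For Column: with q = P(Left), equating R1's and R3's payoffs gives −14q + 2 = q − 8 ⇒ q = 2/3.

-22/3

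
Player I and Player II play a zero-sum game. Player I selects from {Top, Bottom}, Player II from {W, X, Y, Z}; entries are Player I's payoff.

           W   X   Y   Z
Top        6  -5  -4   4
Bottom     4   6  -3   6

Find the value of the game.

-3

Row minima: Top → -5, Bottom → -3; maximin = -3.
Column maxima: W → 6, X → 6, Y → -3, Z → 6; minimax = -3.
Since maximin = minimax = -3, there is a saddle point and the value is -3.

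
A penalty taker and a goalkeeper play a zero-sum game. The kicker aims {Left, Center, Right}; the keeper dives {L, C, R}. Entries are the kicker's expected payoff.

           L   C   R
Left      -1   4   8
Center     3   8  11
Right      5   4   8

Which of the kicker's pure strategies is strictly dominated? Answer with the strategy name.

Center gives a strictly higher payoff than Left against every column: 3 > -1, 8 > 4, 11 > 8.
So Left is strictly dominated and the kicker never plays it.

Left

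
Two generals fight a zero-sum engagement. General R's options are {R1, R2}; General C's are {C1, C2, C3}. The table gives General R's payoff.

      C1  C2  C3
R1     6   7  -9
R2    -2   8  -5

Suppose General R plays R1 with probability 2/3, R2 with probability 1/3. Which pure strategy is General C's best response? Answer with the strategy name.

C3

If General C plays C1, General R's expected payoff is (2/3)·6 + (1/3)·(-2) = 10/3.
If General C plays C2, General R's expected payoff is (2/3)·7 + (1/3)·8 = 22/3.
If General C plays C3, General R's expected payoff is (2/3)·(-9) + (1/3)·(-5) = -23/3.
General C minimizes General R's payoff; the smallest is -23/3, so the best response is C3.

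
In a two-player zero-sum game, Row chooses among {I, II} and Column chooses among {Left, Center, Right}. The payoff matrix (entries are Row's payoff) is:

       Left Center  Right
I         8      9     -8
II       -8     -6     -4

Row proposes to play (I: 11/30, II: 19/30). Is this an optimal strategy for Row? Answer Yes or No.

No

Against Left this mix gives (11/30)·8 + (19/30)·(-8) = -32/15.
Against Center this mix gives (11/30)·9 + (19/30)·(-6) = -1/2.
Against Right this mix gives (11/30)·(-8) + (19/30)·(-4) = -82/15.
Column will play Right, holding Row to -82/15. Shifting weight toward the row that does better against Right would raise this floor (the equalizing mix achieves -24/5 against both Right and Left), so the proposed strategy is not optimal.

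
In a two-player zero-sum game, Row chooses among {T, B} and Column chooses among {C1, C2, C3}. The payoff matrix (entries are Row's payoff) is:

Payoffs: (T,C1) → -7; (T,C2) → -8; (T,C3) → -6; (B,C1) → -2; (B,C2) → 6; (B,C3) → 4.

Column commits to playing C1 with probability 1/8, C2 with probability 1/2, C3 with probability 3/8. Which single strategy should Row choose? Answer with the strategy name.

Expected payoff of T: (1/8)·(-7) + (1/2)·(-8) + (3/8)·(-6) = -57/8.
Expected payoff of B: (1/8)·(-2) + (1/2)·6 + (3/8)·4 = 17/4.
The largest is 17/4, so Row's best response is B.

B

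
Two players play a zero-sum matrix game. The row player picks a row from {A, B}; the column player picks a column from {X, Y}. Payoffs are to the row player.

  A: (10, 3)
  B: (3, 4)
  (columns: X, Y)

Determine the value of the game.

Row minima: A → 3, B → 3; maximin = 3.
Column maxima: X → 10, Y → 4; minimax = 4.
3 ≠ 4, so there is no saddle point; optimal play is mixed.
Let the row player play A with probability p. Expected payoff against X: 10p + 3(1−p) = 7p + 3; against Y: 3p + 4(1−p) = −p + 4.
Setting these equal: 7p + 3 = −p + 4 ⇒ 8p = 1 ⇒ p = 1/8, and the value is (7)·(1/8) + 3 = 31/8.
For the column player: with q = P(X), equating A's and B's payoffs gives 7q + 3 = −q + 4 ⇒ q = 1/8.

31/8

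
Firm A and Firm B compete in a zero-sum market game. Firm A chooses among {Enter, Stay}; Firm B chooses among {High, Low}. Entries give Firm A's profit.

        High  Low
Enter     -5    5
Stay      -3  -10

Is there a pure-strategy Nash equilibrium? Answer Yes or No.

No

Row minima: Enter → -5, Stay → -10; maximin = -5.
Column maxima: High → -3, Low → 5; minimax = -3.
-5 ≠ -3, so no pure-strategy equilibrium exists.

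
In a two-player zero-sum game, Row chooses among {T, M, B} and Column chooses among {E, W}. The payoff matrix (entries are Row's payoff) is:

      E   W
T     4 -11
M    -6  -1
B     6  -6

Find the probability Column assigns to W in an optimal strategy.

12/17

Row minima: T → -11, M → -6, B → -6; maximin = -6.
Column maxima: E → 6, W → -1; minimax = -1.
-6 ≠ -1, so there is no saddle point; optimal play is mixed.
T is strictly dominated by B, so Row never plays it.
On the remaining 2×2 (M, B vs E, W):
Let Row play M with probability p. Expected payoff against E: (-6)p + 6(1−p) = −12p + 6; against W: (-1)p + (-6)(1−p) = 5p − 6.
Setting these equal: −12p + 6 = 5p − 6 ⇒ −17p = -12 ⇒ p = 12/17, and the value is (-12)·(12/17) + 6 = -42/17.
For Column: with q = P(E), equating M's and B's payoffs gives −5q − 1 = 12q − 6 ⇒ q = 5/17.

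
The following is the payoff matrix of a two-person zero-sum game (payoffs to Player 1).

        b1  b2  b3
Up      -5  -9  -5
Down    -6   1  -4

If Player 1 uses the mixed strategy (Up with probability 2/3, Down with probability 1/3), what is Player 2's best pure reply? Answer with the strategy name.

If Player 2 plays b1, Player 1's expected payoff is (2/3)·(-5) + (1/3)·(-6) = -16/3.
If Player 2 plays b2, Player 1's expected payoff is (2/3)·(-9) + (1/3)·1 = -17/3.
If Player 2 plays b3, Player 1's expected payoff is (2/3)·(-5) + (1/3)·(-4) = -14/3.
Player 2 minimizes Player 1's payoff; the smallest is -17/3, so the best response is b2.

b2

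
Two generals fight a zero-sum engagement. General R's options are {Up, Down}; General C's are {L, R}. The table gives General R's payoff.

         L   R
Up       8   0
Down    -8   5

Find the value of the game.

40/21

Row minima: Up → 0, Down → -8; maximin = 0.
Column maxima: L → 8, R → 5; minimax = 5.
0 ≠ 5, so there is no saddle point; optimal play is mixed.
Let General R play Up with probability p. Expected payoff against L: 8p + (-8)(1−p) = 16p − 8; against R: 0p + 5(1−p) = −5p + 5.
Setting these equal: 16p − 8 = −5p + 5 ⇒ 21p = 13 ⇒ p = 13/21, and the value is (16)·(13/21) − 8 = 40/21.
For General C: with q = P(L), equating Up's and Down's payoffs gives 8q = −13q + 5 ⇒ q = 5/21.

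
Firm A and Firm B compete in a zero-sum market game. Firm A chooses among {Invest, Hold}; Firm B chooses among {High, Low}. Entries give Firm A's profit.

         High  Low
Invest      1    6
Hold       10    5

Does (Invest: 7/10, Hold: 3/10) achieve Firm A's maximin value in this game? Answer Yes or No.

Against High this mix gives (7/10)·1 + (3/10)·10 = 37/10.
Against Low this mix gives (7/10)·6 + (3/10)·5 = 57/10.
Firm B will play High, holding Firm A to 37/10. Shifting weight toward the row that does better against High would raise this floor (the equalizing mix achieves 11/2 against both High and Low), so the proposed strategy is not optimal.

No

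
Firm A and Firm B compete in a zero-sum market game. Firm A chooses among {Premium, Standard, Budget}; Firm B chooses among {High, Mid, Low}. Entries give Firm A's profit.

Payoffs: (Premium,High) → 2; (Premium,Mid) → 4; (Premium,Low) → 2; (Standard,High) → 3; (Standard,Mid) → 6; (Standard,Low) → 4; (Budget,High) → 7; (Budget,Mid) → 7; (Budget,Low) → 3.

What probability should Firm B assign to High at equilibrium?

Row minima: Premium → 2, Standard → 3, Budget → 3; maximin = 3.
Column maxima: High → 7, Mid → 7, Low → 4; minimax = 4.
3 ≠ 4, so there is no saddle point; optimal play is mixed.
Premium is strictly dominated by Standard, so Firm A never plays it.
Mid is strictly dominated by Low (it gives Firm A strictly more in every row), so Firm B never plays it.
On the remaining 2×2 (Standard, Budget vs High, Low):
Let Firm A play Standard with probability p. Expected payoff against High: 3p + 7(1−p) = −4p + 7; against Low: 4p + 3(1−p) = p + 3.
Setting these equal: −4p + 7 = p + 3 ⇒ −5p = -4 ⇒ p = 4/5, and the value is (-4)·(4/5) + 7 = 19/5.
For Firm B: with q = P(High), equating Standard's and Budget's payoffs gives −q + 4 = 4q + 3 ⇒ q = 1/5.

1/5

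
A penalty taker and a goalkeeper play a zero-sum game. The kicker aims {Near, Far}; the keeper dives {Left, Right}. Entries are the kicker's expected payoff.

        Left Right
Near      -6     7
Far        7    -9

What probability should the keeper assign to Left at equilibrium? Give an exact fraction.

16/29

Row minima: Near → -6, Far → -9; maximin = -6.
Column maxima: Left → 7, Right → 7; minimax = 7.
-6 ≠ 7, so there is no saddle point; optimal play is mixed.
Let the kicker play Near with probability p. Expected payoff against Left: (-6)p + 7(1−p) = −13p + 7; against Right: 7p + (-9)(1−p) = 16p − 9.
Setting these equal: −13p + 7 = 16p − 9 ⇒ −29p = -16 ⇒ p = 16/29, and the value is (-13)·(16/29) + 7 = -5/29.
For the keeper: with q = P(Left), equating Near's and Far's payoffs gives −13q + 7 = 16q − 9 ⇒ q = 16/29.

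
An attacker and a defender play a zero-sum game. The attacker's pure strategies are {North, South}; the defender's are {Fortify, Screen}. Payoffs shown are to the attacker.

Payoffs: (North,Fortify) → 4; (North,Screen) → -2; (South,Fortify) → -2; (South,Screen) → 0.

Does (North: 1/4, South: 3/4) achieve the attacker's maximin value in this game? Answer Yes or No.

Yes

Against Fortify this mix gives (1/4)·4 + (3/4)·(-2) = -1/2.
Against Screen this mix gives (1/4)·(-2) + (3/4)·0 = -1/2.
All of the defender's active replies (Fortify, Screen) yield -1/2, and no column does worse for the attacker. The mix makes the defender indifferent and guarantees -1/2, so it is optimal.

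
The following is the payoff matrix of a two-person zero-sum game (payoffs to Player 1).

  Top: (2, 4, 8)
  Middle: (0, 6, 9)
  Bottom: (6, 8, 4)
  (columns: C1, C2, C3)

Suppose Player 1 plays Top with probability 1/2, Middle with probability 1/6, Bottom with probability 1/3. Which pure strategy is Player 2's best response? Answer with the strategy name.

C1

If Player 2 plays C1, Player 1's expected payoff is (1/2)·2 + (1/6)·0 + (1/3)·6 = 3.
If Player 2 plays C2, Player 1's expected payoff is (1/2)·4 + (1/6)·6 + (1/3)·8 = 17/3.
If Player 2 plays C3, Player 1's expected payoff is (1/2)·8 + (1/6)·9 + (1/3)·4 = 41/6.
Player 2 minimizes Player 1's payoff; the smallest is 3, so the best response is C1.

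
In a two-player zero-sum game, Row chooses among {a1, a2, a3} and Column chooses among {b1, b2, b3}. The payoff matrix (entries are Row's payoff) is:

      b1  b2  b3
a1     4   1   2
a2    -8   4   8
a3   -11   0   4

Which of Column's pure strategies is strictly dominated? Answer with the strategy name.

b2 holds Row's payoff strictly below b3 in every row: 1 < 2, 4 < 8, 0 < 4.
So b3 is strictly dominated for Column.

b3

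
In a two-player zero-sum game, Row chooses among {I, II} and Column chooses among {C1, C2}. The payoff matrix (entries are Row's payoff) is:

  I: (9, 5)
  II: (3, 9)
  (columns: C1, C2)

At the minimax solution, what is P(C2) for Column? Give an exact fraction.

Row minima: I → 5, II → 3; maximin = 5.
Column maxima: C1 → 9, C2 → 9; minimax = 9.
5 ≠ 9, so there is no saddle point; optimal play is mixed.
Let Row play I with probability p. Expected payoff against C1: 9p + 3(1−p) = 6p + 3; against C2: 5p + 9(1−p) = −4p + 9.
Setting these equal: 6p + 3 = −4p + 9 ⇒ 10p = 6 ⇒ p = 3/5, and the value is (6)·(3/5) + 3 = 33/5.
For Column: with q = P(C1), equating I's and II's payoffs gives 4q + 5 = −6q + 9 ⇒ q = 2/5.

3/5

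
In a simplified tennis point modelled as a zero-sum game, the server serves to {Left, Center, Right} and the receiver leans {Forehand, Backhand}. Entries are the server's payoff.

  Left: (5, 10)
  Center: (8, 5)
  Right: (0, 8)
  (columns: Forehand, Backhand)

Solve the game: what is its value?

Row minima: Left → 5, Center → 5, Right → 0; maximin = 5.
Column maxima: Forehand → 8, Backhand → 10; minimax = 8.
5 ≠ 8, so there is no saddle point; optimal play is mixed.
Right is strictly dominated by Left, so the server never plays it.
On the remaining 2×2 (Left, Center vs Forehand, Backhand):
Let the server play Left with probability p. Expected payoff against Forehand: 5p + 8(1−p) = −3p + 8; against Backhand: 10p + 5(1−p) = 5p + 5.
Setting these equal: −3p + 8 = 5p + 5 ⇒ −8p = -3 ⇒ p = 3/8, and the value is (-3)·(3/8) + 8 = 55/8.
For the receiver: with q = P(Forehand), equating Left's and Center's payoffs gives −5q + 10 = 3q + 5 ⇒ q = 5/8.

55/8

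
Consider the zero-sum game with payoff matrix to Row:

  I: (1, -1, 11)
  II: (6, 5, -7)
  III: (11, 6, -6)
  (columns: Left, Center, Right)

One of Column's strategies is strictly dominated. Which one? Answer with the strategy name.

Left

Center holds Row's payoff strictly below Left in every row: -1 < 1, 5 < 6, 6 < 11.
So Left is strictly dominated for Column.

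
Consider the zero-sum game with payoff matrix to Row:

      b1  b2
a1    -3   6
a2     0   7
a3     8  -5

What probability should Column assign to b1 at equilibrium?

3/5

Row minima: a1 → -3, a2 → 0, a3 → -5; maximin = 0.
Column maxima: b1 → 8, b2 → 7; minimax = 7.
0 ≠ 7, so there is no saddle point; optimal play is mixed.
a1 is strictly dominated by a2, so Row never plays it.
On the remaining 2×2 (a2, a3 vs b1, b2):
Let Row play a2 with probability p. Expected payoff against b1: 0p + 8(1−p) = −8p + 8; against b2: 7p + (-5)(1−p) = 12p − 5.
Setting these equal: −8p + 8 = 12p − 5 ⇒ −20p = -13 ⇒ p = 13/20, and the value is (-8)·(13/20) + 8 = 14/5.
For Column: with q = P(b1), equating a2's and a3's payoffs gives −7q + 7 = 13q − 5 ⇒ q = 3/5.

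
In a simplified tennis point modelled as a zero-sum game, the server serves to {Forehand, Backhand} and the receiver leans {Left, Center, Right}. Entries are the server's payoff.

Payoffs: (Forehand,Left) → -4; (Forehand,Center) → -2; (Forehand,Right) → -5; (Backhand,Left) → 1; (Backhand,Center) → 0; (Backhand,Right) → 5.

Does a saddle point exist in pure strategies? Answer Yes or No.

Row minima: Forehand → -5, Backhand → 0; maximin = 0.
Column maxima: Left → 1, Center → 0, Right → 5; minimax = 0.
maximin = minimax = 0, so a saddle point exists.

Yes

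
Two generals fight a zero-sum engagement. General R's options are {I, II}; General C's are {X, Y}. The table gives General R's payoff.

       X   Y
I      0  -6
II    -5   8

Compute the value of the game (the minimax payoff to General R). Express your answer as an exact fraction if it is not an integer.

Row minima: I → -6, II → -5; maximin = -5.
Column maxima: X → 0, Y → 8; minimax = 0.
-5 ≠ 0, so there is no saddle point; optimal play is mixed.
Let General R play I with probability p. Expected payoff against X: 0p + (-5)(1−p) = 5p − 5; against Y: (-6)p + 8(1−p) = −14p + 8.
Setting these equal: 5p − 5 = −14p + 8 ⇒ 19p = 13 ⇒ p = 13/19, and the value is (5)·(13/19) − 5 = -30/19.
For General C: with q = P(X), equating I's and II's payoffs gives 6q − 6 = −13q + 8 ⇒ q = 14/19.

-30/19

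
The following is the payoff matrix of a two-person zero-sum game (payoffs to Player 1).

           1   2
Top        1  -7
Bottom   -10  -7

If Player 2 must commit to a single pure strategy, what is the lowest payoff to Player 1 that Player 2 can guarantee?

-7

Column maxima: 1 → 1, 2 → -7.
The smallest of these is -7.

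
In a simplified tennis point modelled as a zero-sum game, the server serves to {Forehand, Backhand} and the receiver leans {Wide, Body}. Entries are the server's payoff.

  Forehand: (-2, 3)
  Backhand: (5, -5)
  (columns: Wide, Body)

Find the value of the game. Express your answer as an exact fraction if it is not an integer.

Row minima: Forehand → -2, Backhand → -5; maximin = -2.
Column maxima: Wide → 5, Body → 3; minimax = 3.
-2 ≠ 3, so there is no saddle point; optimal play is mixed.
Let the server play Forehand with probability p. Expected payoff against Wide: (-2)p + 5(1−p) = −7p + 5; against Body: 3p + (-5)(1−p) = 8p − 5.
Setting these equal: −7p + 5 = 8p − 5 ⇒ −15p = -10 ⇒ p = 2/3, and the value is (-7)·(2/3) + 5 = 1/3.
For the receiver: with q = P(Wide), equating Forehand's and Backhand's payoffs gives −5q + 3 = 10q − 5 ⇒ q = 8/15.

1/3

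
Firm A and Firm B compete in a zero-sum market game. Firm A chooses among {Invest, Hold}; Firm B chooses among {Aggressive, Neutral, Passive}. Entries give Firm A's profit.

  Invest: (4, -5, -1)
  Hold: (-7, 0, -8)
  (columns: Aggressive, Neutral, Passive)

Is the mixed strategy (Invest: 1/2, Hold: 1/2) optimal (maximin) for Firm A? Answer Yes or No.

Against Aggressive this mix gives (1/2)·4 + (1/2)·(-7) = -3/2.
Against Neutral this mix gives (1/2)·(-5) + (1/2)·0 = -5/2.
Against Passive this mix gives (1/2)·(-1) + (1/2)·(-8) = -9/2.
Firm B will play Passive, holding Firm A to -9/2. Shifting weight toward the row that does better against Passive would raise this floor (the equalizing mix achieves -10/3 against both Passive and Neutral), so the proposed strategy is not optimal.

No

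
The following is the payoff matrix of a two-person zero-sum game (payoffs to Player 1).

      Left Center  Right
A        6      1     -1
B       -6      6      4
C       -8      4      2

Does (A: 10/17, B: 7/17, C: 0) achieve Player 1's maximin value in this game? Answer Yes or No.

Against Left this mix gives (10/17)·6 + (7/17)·(-6) = 18/17.
Against Center this mix gives (10/17)·1 + (7/17)·6 = 52/17.
Against Right this mix gives (10/17)·(-1) + (7/17)·4 = 18/17.
All of Player 2's active replies (Left, Right) yield 18/17, and no column does worse for Player 1. The mix makes Player 2 indifferent and guarantees 18/17, so it is optimal.

Yes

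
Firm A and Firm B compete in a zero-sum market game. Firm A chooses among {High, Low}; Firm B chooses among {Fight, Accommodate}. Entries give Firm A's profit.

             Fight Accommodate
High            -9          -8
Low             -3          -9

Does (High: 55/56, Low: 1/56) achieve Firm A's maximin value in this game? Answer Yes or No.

Against Fight this mix gives (55/56)·(-9) + (1/56)·(-3) = -249/28.
Against Accommodate this mix gives (55/56)·(-8) + (1/56)·(-9) = -449/56.
Firm B will play Fight, holding Firm A to -249/28. Shifting weight toward the row that does better against Fight would raise this floor (the equalizing mix achieves -57/7 against both Fight and Accommodate), so the proposed strategy is not optimal.

No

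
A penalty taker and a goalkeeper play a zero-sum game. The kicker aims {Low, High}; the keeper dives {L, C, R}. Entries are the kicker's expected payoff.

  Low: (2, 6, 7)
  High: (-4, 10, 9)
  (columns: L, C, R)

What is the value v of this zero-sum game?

Row minima: Low → 2, High → -4; maximin = 2.
Column maxima: L → 2, C → 10, R → 9; minimax = 2.
Since maximin = minimax = 2, there is a saddle point and the value is 2.

2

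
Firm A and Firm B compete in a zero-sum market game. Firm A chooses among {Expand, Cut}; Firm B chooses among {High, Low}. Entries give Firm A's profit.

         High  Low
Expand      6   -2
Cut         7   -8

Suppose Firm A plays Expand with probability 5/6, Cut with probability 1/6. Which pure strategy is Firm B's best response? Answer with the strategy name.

If Firm B plays High, Firm A's expected payoff is (5/6)·6 + (1/6)·7 = 37/6.
If Firm B plays Low, Firm A's expected payoff is (5/6)·(-2) + (1/6)·(-8) = -3.
Firm B minimizes Firm A's payoff; the smallest is -3, so the best response is Low.

Low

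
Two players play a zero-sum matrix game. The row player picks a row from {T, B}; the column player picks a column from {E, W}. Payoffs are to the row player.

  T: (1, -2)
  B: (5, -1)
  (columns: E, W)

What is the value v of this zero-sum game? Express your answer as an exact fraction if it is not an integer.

Row minima: T → -2, B → -1; maximin = -1.
Column maxima: E → 5, W → -1; minimax = -1.
Since maximin = minimax = -1, there is a saddle point and the value is -1.

-1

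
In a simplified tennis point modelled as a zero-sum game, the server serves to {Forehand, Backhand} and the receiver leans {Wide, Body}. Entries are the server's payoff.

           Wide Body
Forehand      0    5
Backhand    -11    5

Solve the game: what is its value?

0

Row minima: Forehand → 0, Backhand → -11; maximin = 0.
Column maxima: Wide → 0, Body → 5; minimax = 0.
Since maximin = minimax = 0, there is a saddle point and the value is 0.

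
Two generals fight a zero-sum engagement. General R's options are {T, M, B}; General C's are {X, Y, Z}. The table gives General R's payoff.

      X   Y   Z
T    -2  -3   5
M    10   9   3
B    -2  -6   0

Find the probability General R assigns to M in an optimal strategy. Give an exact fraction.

4/7

Row minima: T → -3, M → 3, B → -6; maximin = 3.
Column maxima: X → 10, Y → 9, Z → 5; minimax = 5.
3 ≠ 5, so there is no saddle point; optimal play is mixed.
B is strictly dominated by M, so General R never plays it.
X is strictly dominated by Y (it gives General R strictly more in every row), so General C never plays it.
On the remaining 2×2 (T, M vs Y, Z):
Let General R play T with probability p. Expected payoff against Y: (-3)p + 9(1−p) = −12p + 9; against Z: 5p + 3(1−p) = 2p + 3.
Setting these equal: −12p + 9 = 2p + 3 ⇒ −14p = -6 ⇒ p = 3/7, and the value is (-12)·(3/7) + 9 = 27/7.
For General C: with q = P(Y), equating T's and M's payoffs gives −8q + 5 = 6q + 3 ⇒ q = 1/7.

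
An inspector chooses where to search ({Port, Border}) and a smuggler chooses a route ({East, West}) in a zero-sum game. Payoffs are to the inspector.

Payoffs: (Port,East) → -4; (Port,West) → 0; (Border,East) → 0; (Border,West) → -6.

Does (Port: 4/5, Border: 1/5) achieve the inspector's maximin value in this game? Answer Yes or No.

No

Against East this mix gives (4/5)·(-4) + (1/5)·0 = -16/5.
Against West this mix gives (4/5)·0 + (1/5)·(-6) = -6/5.
The smuggler will play East, holding the inspector to -16/5. Shifting weight toward the row that does better against East would raise this floor (the equalizing mix achieves -12/5 against both East and West), so the proposed strategy is not optimal.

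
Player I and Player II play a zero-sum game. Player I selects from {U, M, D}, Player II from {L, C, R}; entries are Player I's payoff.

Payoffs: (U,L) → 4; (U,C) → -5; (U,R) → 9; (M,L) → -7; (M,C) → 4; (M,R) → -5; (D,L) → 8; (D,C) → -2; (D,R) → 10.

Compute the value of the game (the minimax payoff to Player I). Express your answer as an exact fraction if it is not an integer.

6/7

Row minima: U → -5, M → -7, D → -2; maximin = -2.
Column maxima: L → 8, C → 4, R → 10; minimax = 4.
-2 ≠ 4, so there is no saddle point; optimal play is mixed.
U is strictly dominated by D, so Player I never plays it.
R is strictly dominated by L (it gives Player I strictly more in every row), so Player II never plays it.
On the remaining 2×2 (M, D vs L, C):
Let Player I play M with probability p. Expected payoff against L: (-7)p + 8(1−p) = −15p + 8; against C: 4p + (-2)(1−p) = 6p − 2.
Setting these equal: −15p + 8 = 6p − 2 ⇒ −21p = -10 ⇒ p = 10/21, and the value is (-15)·(10/21) + 8 = 6/7.
For Player II: with q = P(L), equating M's and D's payoffs gives −11q + 4 = 10q − 2 ⇒ q = 2/7.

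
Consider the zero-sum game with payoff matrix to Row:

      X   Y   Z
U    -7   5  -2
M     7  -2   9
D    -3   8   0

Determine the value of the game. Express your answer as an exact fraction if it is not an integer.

Row minima: U → -7, M → -2, D → -3; maximin = -2.
Column maxima: X → 7, Y → 8, Z → 9; minimax = 7.
-2 ≠ 7, so there is no saddle point; optimal play is mixed.
U is strictly dominated by D, so Row never plays it.
Z is strictly dominated by X (it gives Row strictly more in every row), so Column never plays it.
On the remaining 2×2 (M, D vs X, Y):
Let Row play M with probability p. Expected payoff against X: 7p + (-3)(1−p) = 10p − 3; against Y: (-2)p + 8(1−p) = −10p + 8.
Setting these equal: 10p − 3 = −10p + 8 ⇒ 20p = 11 ⇒ p = 11/20, and the value is (10)·(11/20) − 3 = 5/2.
For Column: with q = P(X), equating M's and D's payoffs gives 9q − 2 = −11q + 8 ⇒ q = 1/2.

5/2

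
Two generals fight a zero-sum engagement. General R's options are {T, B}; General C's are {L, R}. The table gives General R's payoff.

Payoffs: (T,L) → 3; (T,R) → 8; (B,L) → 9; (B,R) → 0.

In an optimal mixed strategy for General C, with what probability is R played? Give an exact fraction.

Row minima: T → 3, B → 0; maximin = 3.
Column maxima: L → 9, R → 8; minimax = 8.
3 ≠ 8, so there is no saddle point; optimal play is mixed.
Let General R play T with probability p. Expected payoff against L: 3p + 9(1−p) = −6p + 9; against R: 8p + 0(1−p) = 8p.
Setting these equal: −6p + 9 = 8p ⇒ −14p = -9 ⇒ p = 9/14, and the value is (-6)·(9/14) + 9 = 36/7.
For General C: with q = P(L), equating T's and B's payoffs gives −5q + 8 = 9q ⇒ q = 4/7.

3/7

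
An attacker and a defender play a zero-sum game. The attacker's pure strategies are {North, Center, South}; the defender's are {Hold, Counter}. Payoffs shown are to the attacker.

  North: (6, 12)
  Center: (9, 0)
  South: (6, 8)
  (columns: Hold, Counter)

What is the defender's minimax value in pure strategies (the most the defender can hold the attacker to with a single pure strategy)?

Column maxima: Hold → 9, Counter → 12.
The smallest of these is 9.

9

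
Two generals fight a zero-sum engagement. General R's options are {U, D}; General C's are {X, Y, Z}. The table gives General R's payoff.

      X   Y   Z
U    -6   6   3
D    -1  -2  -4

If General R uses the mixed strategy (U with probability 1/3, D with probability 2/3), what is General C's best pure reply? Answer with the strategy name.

If General C plays X, General R's expected payoff is (1/3)·(-6) + (2/3)·(-1) = -8/3.
If General C plays Y, General R's expected payoff is (1/3)·6 + (2/3)·(-2) = 2/3.
If General C plays Z, General R's expected payoff is (1/3)·3 + (2/3)·(-4) = -5/3.
General C minimizes General R's payoff; the smallest is -8/3, so the best response is X.

X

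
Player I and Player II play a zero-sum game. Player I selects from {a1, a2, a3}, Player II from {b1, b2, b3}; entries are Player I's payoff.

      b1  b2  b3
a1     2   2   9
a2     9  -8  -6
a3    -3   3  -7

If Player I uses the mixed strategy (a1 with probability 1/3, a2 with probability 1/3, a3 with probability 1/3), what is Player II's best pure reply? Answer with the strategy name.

b3

If Player II plays b1, Player I's expected payoff is (1/3)·2 + (1/3)·9 + (1/3)·(-3) = 8/3.
If Player II plays b2, Player I's expected payoff is (1/3)·2 + (1/3)·(-8) + (1/3)·3 = -1.
If Player II plays b3, Player I's expected payoff is (1/3)·9 + (1/3)·(-6) + (1/3)·(-7) = -4/3.
Player II minimizes Player I's payoff; the smallest is -4/3, so the best response is b3.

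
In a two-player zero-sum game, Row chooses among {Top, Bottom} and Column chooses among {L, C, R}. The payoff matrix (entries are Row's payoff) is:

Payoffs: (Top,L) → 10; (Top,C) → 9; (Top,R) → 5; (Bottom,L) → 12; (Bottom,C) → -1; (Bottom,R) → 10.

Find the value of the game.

19/3

Row minima: Top → 5, Bottom → -1; maximin = 5.
Column maxima: L → 12, C → 9, R → 10; minimax = 9.
5 ≠ 9, so there is no saddle point; optimal play is mixed.
L is strictly dominated by C (it gives Row strictly more in every row), so Column never plays it.
On the remaining 2×2 (Top, Bottom vs C, R):
Let Row play Top with probability p. Expected payoff against C: 9p + (-1)(1−p) = 10p − 1; against R: 5p + 10(1−p) = −5p + 10.
Setting these equal: 10p − 1 = −5p + 10 ⇒ 15p = 11 ⇒ p = 11/15, and the value is (10)·(11/15) − 1 = 19/3.
For Column: with q = P(C), equating Top's and Bottom's payoffs gives 4q + 5 = −11q + 10 ⇒ q = 1/3.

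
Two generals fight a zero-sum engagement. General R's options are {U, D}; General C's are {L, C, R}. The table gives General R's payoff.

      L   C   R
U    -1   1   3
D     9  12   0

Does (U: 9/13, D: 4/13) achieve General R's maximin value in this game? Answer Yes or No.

Against L this mix gives (9/13)·(-1) + (4/13)·9 = 27/13.
Against C this mix gives (9/13)·1 + (4/13)·12 = 57/13.
Against R this mix gives (9/13)·3 + (4/13)·0 = 27/13.
All of General C's active replies (L, R) yield 27/13, and no column does worse for General R. The mix makes General C indifferent and guarantees 27/13, so it is optimal.

Yes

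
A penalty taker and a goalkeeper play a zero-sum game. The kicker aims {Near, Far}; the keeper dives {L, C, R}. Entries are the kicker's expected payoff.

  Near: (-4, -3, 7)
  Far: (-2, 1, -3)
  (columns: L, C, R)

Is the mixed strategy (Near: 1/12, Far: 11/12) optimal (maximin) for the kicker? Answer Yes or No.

Against L this mix gives (1/12)·(-4) + (11/12)·(-2) = -13/6.
Against C this mix gives (1/12)·(-3) + (11/12)·1 = 2/3.
Against R this mix gives (1/12)·7 + (11/12)·(-3) = -13/6.
All of the keeper's active replies (L, R) yield -13/6, and no column does worse for the kicker. The mix makes the keeper indifferent and guarantees -13/6, so it is optimal.

Yes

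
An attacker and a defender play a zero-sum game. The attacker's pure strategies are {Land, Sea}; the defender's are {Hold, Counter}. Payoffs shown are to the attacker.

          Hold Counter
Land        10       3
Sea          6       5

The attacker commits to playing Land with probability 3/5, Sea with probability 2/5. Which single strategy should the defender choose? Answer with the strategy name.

If the defender plays Hold, the attacker's expected payoff is (3/5)·10 + (2/5)·6 = 42/5.
If the defender plays Counter, the attacker's expected payoff is (3/5)·3 + (2/5)·5 = 19/5.
The defender minimizes the attacker's payoff; the smallest is 19/5, so the best response is Counter.

Counter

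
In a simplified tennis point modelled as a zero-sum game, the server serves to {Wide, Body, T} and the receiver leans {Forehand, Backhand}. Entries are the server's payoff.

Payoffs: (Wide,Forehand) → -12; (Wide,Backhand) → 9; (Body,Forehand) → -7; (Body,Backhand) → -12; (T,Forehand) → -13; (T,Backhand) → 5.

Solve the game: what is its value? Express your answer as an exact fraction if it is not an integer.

-207/26

Row minima: Wide → -12, Body → -12, T → -13; maximin = -12.
Column maxima: Forehand → -7, Backhand → 9; minimax = -7.
-12 ≠ -7, so there is no saddle point; optimal play is mixed.
T is strictly dominated by Wide, so the server never plays it.
On the remaining 2×2 (Wide, Body vs Forehand, Backhand):
Let the server play Wide with probability p. Expected payoff against Forehand: (-12)p + (-7)(1−p) = −5p − 7; against Backhand: 9p + (-12)(1−p) = 21p − 12.
Setting these equal: −5p − 7 = 21p − 12 ⇒ −26p = -5 ⇒ p = 5/26, and the value is (-5)·(5/26) − 7 = -207/26.
For the receiver: with q = P(Forehand), equating Wide's and Body's payoffs gives −21q + 9 = 5q − 12 ⇒ q = 21/26.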